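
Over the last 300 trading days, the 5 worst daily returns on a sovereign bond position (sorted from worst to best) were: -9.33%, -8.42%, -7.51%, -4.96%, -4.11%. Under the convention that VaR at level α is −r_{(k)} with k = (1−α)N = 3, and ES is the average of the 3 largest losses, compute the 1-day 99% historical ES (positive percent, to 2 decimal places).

8.42%

The 3 worst returns sum to -25.26%.
ES = −(-25.26%) / 3 = 8.42%.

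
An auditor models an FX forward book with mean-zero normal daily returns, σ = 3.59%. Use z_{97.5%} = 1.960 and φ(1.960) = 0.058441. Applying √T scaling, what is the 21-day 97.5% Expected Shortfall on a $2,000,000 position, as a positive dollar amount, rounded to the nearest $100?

$769,200

σ_{21d} = 3.59% × √21 = 16.451%.
ES multiplier = φ(z)/(1−α) = 0.058441/0.025 = 2.338.
ES = 16.451% × 2.338 = 38.462%; on $2,000,000: $769,240.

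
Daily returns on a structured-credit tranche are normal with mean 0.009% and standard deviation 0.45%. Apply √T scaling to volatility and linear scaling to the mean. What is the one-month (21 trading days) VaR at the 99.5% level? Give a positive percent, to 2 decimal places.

At 99.5%, z = 2.576.
σ_{21d} = 0.45% × √21 = 2.062%; μ_{21d} = 21 × 0.009% = 0.189%.
VaR = −(0.189%) + 2.576 × 2.062% = 5.123%.

5.12%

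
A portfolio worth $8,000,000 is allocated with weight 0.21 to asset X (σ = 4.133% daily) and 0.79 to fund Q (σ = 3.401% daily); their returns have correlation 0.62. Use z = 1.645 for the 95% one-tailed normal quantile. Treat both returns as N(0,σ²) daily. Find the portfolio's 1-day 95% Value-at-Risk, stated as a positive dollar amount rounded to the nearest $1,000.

σ_p² = 0.21²·4.133² + 0.79²·3.401² + 2·0.62·0.21·0.79·4.133·3.401 = 10.8638 (%²).
σ_p = √10.8638 = 3.296%.
VaR = 1.645 × 3.296% = 5.422%; on $8,000,000 that is $433,760.

$434,000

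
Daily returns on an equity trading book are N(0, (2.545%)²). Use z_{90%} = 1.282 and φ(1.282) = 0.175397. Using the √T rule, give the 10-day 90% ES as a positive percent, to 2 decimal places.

14.12%

σ_{10d} = 2.545% × √10 = 8.048%.
ES multiplier = φ(z)/(1−α) = 0.175397/0.1 = 1.754.
ES = 8.048% × 1.754 = 14.116%.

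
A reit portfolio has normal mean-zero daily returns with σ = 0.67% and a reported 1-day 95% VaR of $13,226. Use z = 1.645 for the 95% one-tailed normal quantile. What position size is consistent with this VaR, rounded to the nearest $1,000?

$1,200,000

VaR as a fraction of value: z·σ = 1.645 × 0.67% = 1.10215%.
Position = $13,226 / 0.0110215 = $1,200,018.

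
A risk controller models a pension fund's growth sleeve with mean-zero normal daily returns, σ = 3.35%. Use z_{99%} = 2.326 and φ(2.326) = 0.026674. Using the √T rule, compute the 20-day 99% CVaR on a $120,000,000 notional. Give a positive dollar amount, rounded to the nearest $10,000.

σ_{20d} = 3.35% × √20 = 14.982%.
ES multiplier = φ(z)/(1−α) = 0.026674/0.01 = 2.667.
ES = 14.982% × 2.667 = 39.957%; on $120,000,000: $47,948,400.

$47,950,000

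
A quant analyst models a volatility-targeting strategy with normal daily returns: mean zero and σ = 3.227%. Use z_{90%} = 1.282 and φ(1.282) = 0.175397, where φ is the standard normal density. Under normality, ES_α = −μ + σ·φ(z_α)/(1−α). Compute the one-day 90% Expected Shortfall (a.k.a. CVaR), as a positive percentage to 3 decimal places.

5.660%

Tail multiplier: φ(z)/(1−α) = 0.175397 / 0.1 = 1.754.
ES = 3.227% × 1.754 = 5.660%.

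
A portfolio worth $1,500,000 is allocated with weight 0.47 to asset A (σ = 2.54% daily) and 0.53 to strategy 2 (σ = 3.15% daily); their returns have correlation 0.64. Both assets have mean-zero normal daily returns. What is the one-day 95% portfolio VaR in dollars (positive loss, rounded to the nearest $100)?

$64,200

σ_p² = 0.47²·2.54² + 0.53²·3.15² + 2·0.64·0.47·0.53·2.54·3.15 = 6.7635 (%²).
σ_p = √6.7635 = 2.601%.
At 95%, z = 1.645.
VaR = 1.645 × 2.601% = 4.279%; on $1,500,000 that is $64,185.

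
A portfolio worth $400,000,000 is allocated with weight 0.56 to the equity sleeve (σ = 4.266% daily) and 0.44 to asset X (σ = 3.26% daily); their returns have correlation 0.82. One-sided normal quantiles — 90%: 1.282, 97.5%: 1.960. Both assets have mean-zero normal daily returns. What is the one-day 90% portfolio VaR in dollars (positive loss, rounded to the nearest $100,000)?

$18,800,000

σ_p² = 0.56²·4.266² + 0.44²·3.26² + 2·0.82·0.56·0.44·4.266·3.26 = 13.3845 (%²).
σ_p = √13.3845 = 3.658%.
VaR = 1.282 × 3.658% = 4.690%; on $400,000,000 that is $18,760,000.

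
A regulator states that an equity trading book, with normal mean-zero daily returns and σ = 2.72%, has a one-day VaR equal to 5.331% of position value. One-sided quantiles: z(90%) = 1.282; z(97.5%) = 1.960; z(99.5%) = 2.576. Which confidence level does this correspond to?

97.5%

Implied z = VaR/σ = 5.331 / 2.72 = 1.960.
This matches z(97.5%) = 1.960.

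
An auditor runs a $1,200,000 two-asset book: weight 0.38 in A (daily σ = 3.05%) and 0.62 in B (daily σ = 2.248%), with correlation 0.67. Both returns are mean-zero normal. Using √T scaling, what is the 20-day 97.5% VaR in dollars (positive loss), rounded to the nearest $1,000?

$246,000

σ_p = √(0.38²·3.05² + 0.62²·2.248² + 2·0.67·0.38·0.62·3.05·2.248) = 2.335%.
σ_{20d} = 2.335% × √20 = 10.442%.
z(97.5%) = 1.960.
VaR = 1.960 × 10.442% = 20.466%; on $1,200,000 that is $245,592.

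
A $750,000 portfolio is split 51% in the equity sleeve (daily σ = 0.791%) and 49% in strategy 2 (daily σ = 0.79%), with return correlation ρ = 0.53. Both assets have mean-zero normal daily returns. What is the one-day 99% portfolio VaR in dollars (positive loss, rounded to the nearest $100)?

$12,100

σ_p² = 0.51²·0.791² + 0.49²·0.79² + 2·0.53·0.51·0.49·0.791·0.79 = 0.4781 (%²).
σ_p = √0.4781 = 0.691%.
At 99%, z = 2.326.
VaR = 2.326 × 0.691% = 1.607%; on $750,000 that is $12,052.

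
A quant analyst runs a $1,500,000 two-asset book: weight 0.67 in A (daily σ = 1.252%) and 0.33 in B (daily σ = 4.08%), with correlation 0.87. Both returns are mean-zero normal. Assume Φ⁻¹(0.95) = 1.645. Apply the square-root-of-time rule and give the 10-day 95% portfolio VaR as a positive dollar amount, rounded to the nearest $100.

σ_p = √(0.67²·1.252² + 0.33²·4.08² + 2·0.87·0.67·0.33·1.252·4.08) = 2.117%.
σ_{10d} = 2.117% × √10 = 6.695%.
VaR = 1.645 × 6.695% = 11.013%; on $1,500,000 that is $165,195.

$165,200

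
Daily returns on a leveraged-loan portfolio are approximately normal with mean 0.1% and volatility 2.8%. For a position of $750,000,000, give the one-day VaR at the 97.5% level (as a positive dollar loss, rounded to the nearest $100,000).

$40,400,000

At 97.5% one-sided, z = 1.960.
VaR = −μ + z·σ = −(0.1%) + 1.960 × 2.8% = 5.388%.
On $750,000,000: 0.05388 × $750,000,000 = $40,410,000.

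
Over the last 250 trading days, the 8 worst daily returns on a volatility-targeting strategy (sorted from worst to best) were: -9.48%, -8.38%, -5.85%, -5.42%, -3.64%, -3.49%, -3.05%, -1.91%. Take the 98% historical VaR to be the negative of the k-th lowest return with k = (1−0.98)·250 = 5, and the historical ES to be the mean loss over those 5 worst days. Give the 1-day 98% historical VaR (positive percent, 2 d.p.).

3.64%

k = 5; the 5th lowest return is -3.64%, so VaR = 3.64%.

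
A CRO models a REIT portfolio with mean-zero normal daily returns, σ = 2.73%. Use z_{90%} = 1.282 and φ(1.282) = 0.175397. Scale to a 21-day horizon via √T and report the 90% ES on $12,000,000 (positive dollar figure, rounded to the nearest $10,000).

$2,630,000

σ_{21d} = 2.73% × √21 = 12.510%.
ES multiplier = φ(z)/(1−α) = 0.175397/0.1 = 1.754.
ES = 12.510% × 1.754 = 21.943%; on $12,000,000: $2,633,160.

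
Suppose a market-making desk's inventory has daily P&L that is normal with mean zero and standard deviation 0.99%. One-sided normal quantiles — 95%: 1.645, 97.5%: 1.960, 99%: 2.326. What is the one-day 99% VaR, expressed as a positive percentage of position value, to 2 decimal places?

VaR = z·σ = 2.326 × 0.99% = 2.303%.

2.30%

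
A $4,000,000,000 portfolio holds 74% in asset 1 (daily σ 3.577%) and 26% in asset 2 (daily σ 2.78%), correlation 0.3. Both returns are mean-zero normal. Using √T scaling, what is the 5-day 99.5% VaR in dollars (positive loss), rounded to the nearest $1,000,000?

$679,000,000

σ_p = √(0.74²·3.577² + 0.26²·2.78² + 2·0.3·0.74·0.26·3.577·2.78) = 2.946%.
σ_{5d} = 2.946% × √5 = 6.587%.
z(99.5%) = 2.576.
VaR = 2.576 × 6.587% = 16.968%; on $4,000,000,000 that is $678,720,000.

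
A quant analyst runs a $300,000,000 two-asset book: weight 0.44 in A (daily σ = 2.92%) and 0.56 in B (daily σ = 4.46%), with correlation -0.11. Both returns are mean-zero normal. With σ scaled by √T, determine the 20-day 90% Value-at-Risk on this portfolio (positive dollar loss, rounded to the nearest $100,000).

σ_p = √(0.44²·2.92² + 0.56²·4.46² + 2·-0.11·0.44·0.56·2.92·4.46) = 2.680%.
σ_{20d} = 2.680% × √20 = 11.985%.
z(90%) = 1.282.
VaR = 1.282 × 11.985% = 15.365%; on $300,000,000 that is $46,095,000.

$46,100,000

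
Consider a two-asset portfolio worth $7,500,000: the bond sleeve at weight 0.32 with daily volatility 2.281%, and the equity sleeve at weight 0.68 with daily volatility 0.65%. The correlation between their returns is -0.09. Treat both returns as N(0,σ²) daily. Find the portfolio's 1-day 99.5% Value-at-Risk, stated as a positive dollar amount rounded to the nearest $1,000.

$158,000

σ_p² = 0.32²·2.281² + 0.68²·0.65² + 2·-0.09·0.32·0.68·2.281·0.65 = 0.6701 (%²).
σ_p = √0.6701 = 0.819%.
At 99.5%, z = 2.576.
VaR = 2.576 × 0.819% = 2.110%; on $7,500,000 that is $158,250.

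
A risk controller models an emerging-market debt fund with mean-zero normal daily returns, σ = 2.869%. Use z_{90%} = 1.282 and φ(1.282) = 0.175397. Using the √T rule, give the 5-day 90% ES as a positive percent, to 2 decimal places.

σ_{5d} = 2.869% × √5 = 6.415%.
ES multiplier = φ(z)/(1−α) = 0.175397/0.1 = 1.754.
ES = 6.415% × 1.754 = 11.252%.

11.25%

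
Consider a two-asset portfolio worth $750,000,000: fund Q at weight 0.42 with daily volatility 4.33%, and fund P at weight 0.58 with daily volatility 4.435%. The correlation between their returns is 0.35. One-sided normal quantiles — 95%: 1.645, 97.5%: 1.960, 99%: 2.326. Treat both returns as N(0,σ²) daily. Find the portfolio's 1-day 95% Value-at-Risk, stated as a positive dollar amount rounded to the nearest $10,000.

$44,820,000

σ_p² = 0.42²·4.33² + 0.58²·4.435² + 2·0.35·0.42·0.58·4.33·4.435 = 13.1986 (%²).
σ_p = √13.1986 = 3.633%.
VaR = 1.645 × 3.633% = 5.976%; on $750,000,000 that is $44,820,000.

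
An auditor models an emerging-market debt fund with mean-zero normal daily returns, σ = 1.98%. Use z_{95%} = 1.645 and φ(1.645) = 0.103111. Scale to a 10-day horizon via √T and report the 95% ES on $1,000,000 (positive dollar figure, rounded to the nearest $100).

σ_{10d} = 1.98% × √10 = 6.261%.
ES multiplier = φ(z)/(1−α) = 0.103111/0.05 = 2.062.
ES = 6.261% × 2.062 = 12.910%; on $1,000,000: $129,100.

$129,100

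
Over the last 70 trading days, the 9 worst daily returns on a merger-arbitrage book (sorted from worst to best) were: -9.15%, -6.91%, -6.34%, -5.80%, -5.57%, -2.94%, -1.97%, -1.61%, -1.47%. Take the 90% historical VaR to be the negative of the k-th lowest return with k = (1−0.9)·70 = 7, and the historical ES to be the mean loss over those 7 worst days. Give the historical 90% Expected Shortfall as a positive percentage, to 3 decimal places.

The 7 worst returns sum to -38.68%.
ES = −(-38.68%) / 7 = 5.5257…% ≈ 5.526%.

5.526%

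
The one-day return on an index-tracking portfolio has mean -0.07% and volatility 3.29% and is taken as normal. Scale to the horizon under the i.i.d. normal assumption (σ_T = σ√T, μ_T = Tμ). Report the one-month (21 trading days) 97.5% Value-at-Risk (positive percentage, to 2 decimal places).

31.02%

At 97.5%, z = 1.960.
σ_{21d} = 3.29% × √21 = 15.077%; μ_{21d} = 21 × -0.07% = -1.470%.
VaR = −(-1.470%) + 1.960 × 15.077% = 31.021%.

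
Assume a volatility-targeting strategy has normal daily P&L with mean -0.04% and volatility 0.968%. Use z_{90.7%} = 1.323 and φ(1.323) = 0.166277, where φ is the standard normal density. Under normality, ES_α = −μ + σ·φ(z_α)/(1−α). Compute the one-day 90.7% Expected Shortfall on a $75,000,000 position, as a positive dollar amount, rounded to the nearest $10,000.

$1,330,000

Tail multiplier: φ(z)/(1−α) = 0.166277 / 0.093 = 1.788.
ES = −(-0.04%) + 0.968% × 1.788 = 1.771%.
On $75,000,000: 0.01771 × $75,000,000 = $1,328,250.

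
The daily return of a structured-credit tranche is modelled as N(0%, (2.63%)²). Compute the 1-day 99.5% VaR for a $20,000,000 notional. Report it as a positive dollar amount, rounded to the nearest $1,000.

$1,355,000

At 99.5% one-sided, z = 2.576.
VaR = z·σ = 2.576 × 2.63% = 6.775%.
On $20,000,000: 0.06775 × $20,000,000 = $1,355,000.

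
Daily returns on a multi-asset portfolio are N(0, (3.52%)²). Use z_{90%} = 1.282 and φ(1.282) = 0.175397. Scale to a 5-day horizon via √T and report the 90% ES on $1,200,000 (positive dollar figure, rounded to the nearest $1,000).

$166,000

σ_{5d} = 3.52% × √5 = 7.871%.
ES multiplier = φ(z)/(1−α) = 0.175397/0.1 = 1.754.
ES = 7.871% × 1.754 = 13.806%; on $1,200,000: $165,672.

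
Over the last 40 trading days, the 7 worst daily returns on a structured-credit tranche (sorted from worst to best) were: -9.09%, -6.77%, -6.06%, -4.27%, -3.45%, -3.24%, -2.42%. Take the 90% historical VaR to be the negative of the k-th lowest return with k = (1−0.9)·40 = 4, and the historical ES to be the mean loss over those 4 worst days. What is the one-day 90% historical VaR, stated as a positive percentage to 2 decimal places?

4.27%

k = 4; the 4th lowest return is -4.27%, so VaR = 4.27%.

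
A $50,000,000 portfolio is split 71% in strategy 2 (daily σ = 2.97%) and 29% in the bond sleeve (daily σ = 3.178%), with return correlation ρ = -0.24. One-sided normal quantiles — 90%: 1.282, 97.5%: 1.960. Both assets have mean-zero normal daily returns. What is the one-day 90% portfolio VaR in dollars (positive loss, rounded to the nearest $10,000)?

σ_p² = 0.71²·2.97² + 0.29²·3.178² + 2·-0.24·0.71·0.29·2.97·3.178 = 4.3632 (%²).
σ_p = √4.3632 = 2.089%.
VaR = 1.282 × 2.089% = 2.678%; on $50,000,000 that is $1,339,000.

$1,340,000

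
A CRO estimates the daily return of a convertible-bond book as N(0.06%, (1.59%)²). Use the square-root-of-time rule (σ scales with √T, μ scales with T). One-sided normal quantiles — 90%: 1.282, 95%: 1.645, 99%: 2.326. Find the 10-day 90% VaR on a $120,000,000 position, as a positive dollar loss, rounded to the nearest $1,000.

$7,015,000

σ_{10d} = 1.59% × √10 = 5.028%; μ_{10d} = 10 × 0.06% = 0.600%.
VaR = −(0.600%) + 1.282 × 5.028% = 5.846%.
On $120,000,000: 0.05846 × $120,000,000 = $7,015,200.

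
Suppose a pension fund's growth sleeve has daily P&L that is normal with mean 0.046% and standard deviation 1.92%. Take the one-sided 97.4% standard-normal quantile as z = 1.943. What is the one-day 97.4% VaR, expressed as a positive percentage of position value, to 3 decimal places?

3.685%

VaR = −μ + z·σ = −(0.046%) + 1.943 × 1.92% = 3.685%.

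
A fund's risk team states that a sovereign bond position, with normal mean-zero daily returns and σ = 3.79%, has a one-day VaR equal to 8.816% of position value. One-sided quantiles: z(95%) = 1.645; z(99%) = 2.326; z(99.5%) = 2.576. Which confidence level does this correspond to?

Implied z = VaR/σ = 8.816 / 3.79 = 2.326.
This matches z(99%) = 2.326.

99%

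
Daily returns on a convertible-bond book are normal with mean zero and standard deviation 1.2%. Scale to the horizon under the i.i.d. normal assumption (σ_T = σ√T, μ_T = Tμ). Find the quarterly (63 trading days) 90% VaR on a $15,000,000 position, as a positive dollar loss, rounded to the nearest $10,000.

$1,830,000

At 90%, z = 1.282.
σ_{63d} = 1.2% × √63 = 9.525%.
VaR = 1.282 × 9.525% = 12.211%.
On $15,000,000: 0.12211 × $15,000,000 = $1,831,650.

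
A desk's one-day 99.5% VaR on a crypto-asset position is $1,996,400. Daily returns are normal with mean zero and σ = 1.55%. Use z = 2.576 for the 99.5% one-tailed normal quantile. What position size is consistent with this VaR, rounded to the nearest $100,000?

VaR as a fraction of value: z·σ = 2.576 × 1.55% = 3.9928%.
Position = $1,996,400 / 0.039928 = $50,000,000.

$50,000,000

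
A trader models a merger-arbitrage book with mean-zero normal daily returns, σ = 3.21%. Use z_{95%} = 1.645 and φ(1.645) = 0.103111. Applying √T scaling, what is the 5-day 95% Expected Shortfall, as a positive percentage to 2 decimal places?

14.80%

σ_{5d} = 3.21% × √5 = 7.178%.
ES multiplier = φ(z)/(1−α) = 0.103111/0.05 = 2.062.
ES = 7.178% × 2.062 = 14.801%.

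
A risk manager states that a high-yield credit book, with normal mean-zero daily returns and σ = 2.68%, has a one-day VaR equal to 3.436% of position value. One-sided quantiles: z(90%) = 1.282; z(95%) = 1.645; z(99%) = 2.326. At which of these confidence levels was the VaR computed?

90%

Implied z = VaR/σ = 3.436 / 2.68 = 1.282.
This matches z(90%) = 1.282.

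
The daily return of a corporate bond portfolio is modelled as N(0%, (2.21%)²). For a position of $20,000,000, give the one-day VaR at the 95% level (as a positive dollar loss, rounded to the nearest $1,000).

At 95% one-sided, z = 1.645.
VaR = z·σ = 1.645 × 2.21% = 3.635%.
On $20,000,000: 0.03635 × $20,000,000 = $727,000.

$727,000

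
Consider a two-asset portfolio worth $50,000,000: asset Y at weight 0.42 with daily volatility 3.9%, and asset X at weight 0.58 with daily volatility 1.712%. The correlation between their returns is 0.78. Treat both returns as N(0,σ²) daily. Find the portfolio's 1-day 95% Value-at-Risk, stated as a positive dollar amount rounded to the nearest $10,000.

$2,050,000

σ_p² = 0.42²·3.9² + 0.58²·1.712² + 2·0.78·0.42·0.58·3.9·1.712 = 6.2063 (%²).
σ_p = √6.2063 = 2.491%.
At 95%, z = 1.645.
VaR = 1.645 × 2.491% = 4.098%; on $50,000,000 that is $2,049,000.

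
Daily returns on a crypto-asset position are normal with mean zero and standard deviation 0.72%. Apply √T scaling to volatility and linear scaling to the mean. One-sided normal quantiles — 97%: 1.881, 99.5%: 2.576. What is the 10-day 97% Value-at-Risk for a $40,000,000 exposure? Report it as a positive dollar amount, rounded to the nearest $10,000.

$1,710,000

σ_{10d} = 0.72% × √10 = 2.277%.
VaR = 1.881 × 2.277% = 4.283%.
On $40,000,000: 0.04283 × $40,000,000 = $1,713,200.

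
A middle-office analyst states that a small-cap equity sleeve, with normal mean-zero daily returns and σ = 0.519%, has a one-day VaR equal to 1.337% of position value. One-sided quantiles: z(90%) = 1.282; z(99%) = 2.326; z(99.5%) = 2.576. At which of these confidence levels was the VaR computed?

99.5%

Implied z = VaR/σ = 1.337 / 0.519 = 2.576.
This matches z(99.5%) = 2.576.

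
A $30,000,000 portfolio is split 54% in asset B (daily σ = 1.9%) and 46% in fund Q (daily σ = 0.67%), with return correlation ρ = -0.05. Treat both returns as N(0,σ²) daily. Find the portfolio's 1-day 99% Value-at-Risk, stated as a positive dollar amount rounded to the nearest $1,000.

σ_p² = 0.54²·1.9² + 0.46²·0.67² + 2·-0.05·0.54·0.46·1.9·0.67 = 1.1160 (%²).
σ_p = √1.1160 = 1.056%.
At 99%, z = 2.326.
VaR = 2.326 × 1.056% = 2.456%; on $30,000,000 that is $736,800.

$737,000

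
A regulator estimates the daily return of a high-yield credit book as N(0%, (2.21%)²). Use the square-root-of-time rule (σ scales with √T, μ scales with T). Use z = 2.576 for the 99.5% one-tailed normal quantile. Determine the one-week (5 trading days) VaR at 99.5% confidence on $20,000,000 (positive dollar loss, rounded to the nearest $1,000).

σ_{5d} = 2.21% × √5 = 4.942%.
VaR = 2.576 × 4.942% = 12.731%.
On $20,000,000: 0.12731 × $20,000,000 = $2,546,200.

$2,546,000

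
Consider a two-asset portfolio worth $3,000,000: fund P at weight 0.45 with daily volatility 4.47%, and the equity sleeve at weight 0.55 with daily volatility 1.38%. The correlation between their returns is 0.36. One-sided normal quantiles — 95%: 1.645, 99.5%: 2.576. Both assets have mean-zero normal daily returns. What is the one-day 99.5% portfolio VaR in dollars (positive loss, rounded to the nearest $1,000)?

σ_p² = 0.45²·4.47² + 0.55²·1.38² + 2·0.36·0.45·0.55·4.47·1.38 = 5.7215 (%²).
σ_p = √5.7215 = 2.392%.
VaR = 2.576 × 2.392% = 6.162%; on $3,000,000 that is $184,860.

$185,000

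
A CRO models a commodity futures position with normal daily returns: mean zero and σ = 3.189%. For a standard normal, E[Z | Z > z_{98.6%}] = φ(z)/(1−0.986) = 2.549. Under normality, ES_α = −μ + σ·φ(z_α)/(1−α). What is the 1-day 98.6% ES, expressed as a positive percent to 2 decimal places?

8.13%

ES = 3.189% × 2.549 = 8.129%.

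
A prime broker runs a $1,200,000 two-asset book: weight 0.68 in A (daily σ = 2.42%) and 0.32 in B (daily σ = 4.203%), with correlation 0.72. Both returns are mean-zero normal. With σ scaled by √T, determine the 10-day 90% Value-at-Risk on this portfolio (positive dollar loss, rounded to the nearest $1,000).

σ_p = √(0.68²·2.42² + 0.32²·4.203² + 2·0.72·0.68·0.32·2.42·4.203) = 2.776%.
σ_{10d} = 2.776% × √10 = 8.778%.
z(90%) = 1.282.
VaR = 1.282 × 8.778% = 11.253%; on $1,200,000 that is $135,036.

$135,000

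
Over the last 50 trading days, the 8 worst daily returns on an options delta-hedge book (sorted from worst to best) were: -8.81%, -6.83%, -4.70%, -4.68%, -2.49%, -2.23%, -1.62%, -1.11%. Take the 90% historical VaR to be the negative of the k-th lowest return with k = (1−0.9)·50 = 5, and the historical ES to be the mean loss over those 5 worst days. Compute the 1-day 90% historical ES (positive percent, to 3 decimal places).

5.502%

The 5 worst returns sum to -27.51%.
ES = −(-27.51%) / 5 = 5.502%.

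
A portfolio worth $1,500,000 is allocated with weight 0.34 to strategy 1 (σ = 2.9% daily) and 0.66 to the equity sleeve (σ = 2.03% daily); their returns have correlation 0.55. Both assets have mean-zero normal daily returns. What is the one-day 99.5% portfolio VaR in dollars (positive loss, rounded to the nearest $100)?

$79,400

σ_p² = 0.34²·2.9² + 0.66²·2.03² + 2·0.55·0.34·0.66·2.9·2.03 = 4.2204 (%²).
σ_p = √4.2204 = 2.054%.
At 99.5%, z = 2.576.
VaR = 2.576 × 2.054% = 5.291%; on $1,500,000 that is $79,365.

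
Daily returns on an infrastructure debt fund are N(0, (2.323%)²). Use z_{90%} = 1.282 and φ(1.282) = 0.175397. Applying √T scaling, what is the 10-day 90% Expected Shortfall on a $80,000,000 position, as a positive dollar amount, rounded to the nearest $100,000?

σ_{10d} = 2.323% × √10 = 7.346%.
ES multiplier = φ(z)/(1−α) = 0.175397/0.1 = 1.754.
ES = 7.346% × 1.754 = 12.885%; on $80,000,000: $10,308,000.

$10,300,000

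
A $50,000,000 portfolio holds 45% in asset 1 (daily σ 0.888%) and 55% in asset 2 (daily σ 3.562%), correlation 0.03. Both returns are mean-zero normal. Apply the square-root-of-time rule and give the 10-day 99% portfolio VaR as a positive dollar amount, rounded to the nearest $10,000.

$7,400,000

σ_p = √(0.45²·0.888² + 0.55²·3.562² + 2·0.03·0.45·0.55·0.888·3.562) = 2.011%.
σ_{10d} = 2.011% × √10 = 6.359%.
z(99%) = 2.326.
VaR = 2.326 × 6.359% = 14.791%; on $50,000,000 that is $7,395,500.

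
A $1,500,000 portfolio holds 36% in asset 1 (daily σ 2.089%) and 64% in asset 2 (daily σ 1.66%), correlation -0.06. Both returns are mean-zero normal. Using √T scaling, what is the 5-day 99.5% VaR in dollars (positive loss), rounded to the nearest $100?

$109,200

σ_p = √(0.36²·2.089² + 0.64²·1.66² + 2·-0.06·0.36·0.64·2.089·1.66) = 1.264%.
σ_{5d} = 1.264% × √5 = 2.826%.
z(99.5%) = 2.576.
VaR = 2.576 × 2.826% = 7.280%; on $1,500,000 that is $109,200.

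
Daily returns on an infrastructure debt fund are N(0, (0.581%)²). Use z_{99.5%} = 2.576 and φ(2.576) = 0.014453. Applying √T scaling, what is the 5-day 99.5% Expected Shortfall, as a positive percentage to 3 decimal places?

3.755%

σ_{5d} = 0.581% × √5 = 1.299%.
ES multiplier = φ(z)/(1−α) = 0.014453/0.005 = 2.891.
ES = 1.299% × 2.891 = 3.755%.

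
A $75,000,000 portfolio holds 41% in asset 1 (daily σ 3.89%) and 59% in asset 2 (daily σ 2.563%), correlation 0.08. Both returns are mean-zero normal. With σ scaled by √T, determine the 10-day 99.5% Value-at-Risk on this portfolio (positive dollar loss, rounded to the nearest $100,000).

σ_p = √(0.41²·3.89² + 0.59²·2.563² + 2·0.08·0.41·0.59·3.89·2.563) = 2.284%.
σ_{10d} = 2.284% × √10 = 7.223%.
z(99.5%) = 2.576.
VaR = 2.576 × 7.223% = 18.606%; on $75,000,000 that is $13,954,500.

$14,000,000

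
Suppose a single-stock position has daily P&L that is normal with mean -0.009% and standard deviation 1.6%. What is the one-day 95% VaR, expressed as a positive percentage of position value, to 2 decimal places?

At 95% one-sided, z = 1.645.
VaR = −μ + z·σ = −(-0.009%) + 1.645 × 1.6% = 2.641%.

2.64%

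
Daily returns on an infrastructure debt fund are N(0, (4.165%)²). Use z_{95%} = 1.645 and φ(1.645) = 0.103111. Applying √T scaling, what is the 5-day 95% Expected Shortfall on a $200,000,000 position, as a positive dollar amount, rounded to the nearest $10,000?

σ_{5d} = 4.165% × √5 = 9.313%.
ES multiplier = φ(z)/(1−α) = 0.103111/0.05 = 2.062.
ES = 9.313% × 2.062 = 19.203%; on $200,000,000: $38,406,000.

$38,410,000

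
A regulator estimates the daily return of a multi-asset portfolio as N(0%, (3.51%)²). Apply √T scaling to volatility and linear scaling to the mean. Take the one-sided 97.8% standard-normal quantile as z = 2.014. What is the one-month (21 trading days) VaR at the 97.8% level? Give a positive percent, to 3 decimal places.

σ_{21d} = 3.51% × √21 = 16.085%.
VaR = 2.014 × 16.085% = 32.395%.

32.395%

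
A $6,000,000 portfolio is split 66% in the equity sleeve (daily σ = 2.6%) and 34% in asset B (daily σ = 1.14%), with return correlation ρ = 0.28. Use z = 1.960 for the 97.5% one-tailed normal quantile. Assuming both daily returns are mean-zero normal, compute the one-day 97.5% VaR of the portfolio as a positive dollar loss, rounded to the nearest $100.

$219,000

σ_p² = 0.66²·2.6² + 0.34²·1.14² + 2·0.28·0.66·0.34·2.6·1.14 = 3.4674 (%²).
σ_p = √3.4674 = 1.862%.
VaR = 1.960 × 1.862% = 3.650%; on $6,000,000 that is $219,000.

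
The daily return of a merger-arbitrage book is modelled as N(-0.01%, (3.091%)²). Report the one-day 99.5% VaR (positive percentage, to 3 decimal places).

7.972%

At 99.5% one-sided, z = 2.576.
VaR = −μ + z·σ = −(-0.01%) + 2.576 × 3.091% = 7.972%.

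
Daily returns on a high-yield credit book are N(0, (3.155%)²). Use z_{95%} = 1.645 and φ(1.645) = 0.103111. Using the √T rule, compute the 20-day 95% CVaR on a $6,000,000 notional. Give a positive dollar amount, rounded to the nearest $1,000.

σ_{20d} = 3.155% × √20 = 14.110%.
ES multiplier = φ(z)/(1−α) = 0.103111/0.05 = 2.062.
ES = 14.110% × 2.062 = 29.095%; on $6,000,000: $1,745,700.

$1,746,000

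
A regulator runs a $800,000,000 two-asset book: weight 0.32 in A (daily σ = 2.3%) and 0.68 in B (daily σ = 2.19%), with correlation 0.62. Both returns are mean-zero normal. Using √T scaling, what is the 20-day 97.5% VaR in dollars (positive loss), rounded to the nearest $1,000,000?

σ_p = √(0.32²·2.3² + 0.68²·2.19² + 2·0.62·0.32·0.68·2.3·2.19) = 2.029%.
σ_{20d} = 2.029% × √20 = 9.074%.
z(97.5%) = 1.960.
VaR = 1.960 × 9.074% = 17.785%; on $800,000,000 that is $142,280,000.

$142,000,000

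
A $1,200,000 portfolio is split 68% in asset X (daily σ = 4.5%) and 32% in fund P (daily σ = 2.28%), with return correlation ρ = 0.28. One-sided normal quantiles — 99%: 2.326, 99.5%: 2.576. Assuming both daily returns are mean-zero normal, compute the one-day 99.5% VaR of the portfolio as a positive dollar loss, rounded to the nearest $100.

$103,200

σ_p² = 0.68²·4.5² + 0.32²·2.28² + 2·0.28·0.68·0.32·4.5·2.28 = 11.1462 (%²).
σ_p = √11.1462 = 3.339%.
VaR = 2.576 × 3.339% = 8.601%; on $1,200,000 that is $103,212.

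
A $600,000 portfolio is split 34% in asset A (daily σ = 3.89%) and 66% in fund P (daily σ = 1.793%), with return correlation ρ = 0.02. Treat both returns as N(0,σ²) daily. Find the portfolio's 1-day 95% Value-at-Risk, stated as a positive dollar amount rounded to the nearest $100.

σ_p² = 0.34²·3.89² + 0.66²·1.793² + 2·0.02·0.34·0.66·3.89·1.793 = 3.2123 (%²).
σ_p = √3.2123 = 1.792%.
At 95%, z = 1.645.
VaR = 1.645 × 1.792% = 2.948%; on $600,000 that is $17,688.

$17,700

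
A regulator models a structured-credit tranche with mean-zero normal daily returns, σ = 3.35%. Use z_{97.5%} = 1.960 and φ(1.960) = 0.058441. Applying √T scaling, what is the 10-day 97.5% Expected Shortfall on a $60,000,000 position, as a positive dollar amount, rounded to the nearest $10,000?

$14,860,000

σ_{10d} = 3.35% × √10 = 10.594%.
ES multiplier = φ(z)/(1−α) = 0.058441/0.025 = 2.338.
ES = 10.594% × 2.338 = 24.769%; on $60,000,000: $14,861,400.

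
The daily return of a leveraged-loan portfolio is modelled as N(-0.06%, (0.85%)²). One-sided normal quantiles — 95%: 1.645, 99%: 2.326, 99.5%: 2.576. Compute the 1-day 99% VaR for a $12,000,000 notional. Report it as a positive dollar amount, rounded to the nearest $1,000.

$244,000

VaR = −μ + z·σ = −(-0.06%) + 2.326 × 0.85% = 2.037%.
On $12,000,000: 0.02037 × $12,000,000 = $244,440.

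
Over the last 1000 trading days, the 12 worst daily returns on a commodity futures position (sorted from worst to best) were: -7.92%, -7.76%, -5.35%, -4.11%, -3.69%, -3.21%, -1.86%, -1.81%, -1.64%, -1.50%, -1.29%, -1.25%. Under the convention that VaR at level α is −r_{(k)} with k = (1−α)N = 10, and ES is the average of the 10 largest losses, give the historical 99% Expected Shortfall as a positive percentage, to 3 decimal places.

The 10 worst returns sum to -38.85%.
ES = −(-38.85%) / 10 = 3.885%.

3.885%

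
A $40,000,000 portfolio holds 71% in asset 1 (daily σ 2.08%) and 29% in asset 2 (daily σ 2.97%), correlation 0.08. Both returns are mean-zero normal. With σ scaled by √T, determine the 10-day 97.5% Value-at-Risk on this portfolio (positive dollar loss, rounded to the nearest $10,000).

σ_p = √(0.71²·2.08² + 0.29²·2.97² + 2·0.08·0.71·0.29·2.08·2.97) = 1.768%.
σ_{10d} = 1.768% × √10 = 5.591%.
z(97.5%) = 1.960.
VaR = 1.960 × 5.591% = 10.958%; on $40,000,000 that is $4,383,200.

$4,380,000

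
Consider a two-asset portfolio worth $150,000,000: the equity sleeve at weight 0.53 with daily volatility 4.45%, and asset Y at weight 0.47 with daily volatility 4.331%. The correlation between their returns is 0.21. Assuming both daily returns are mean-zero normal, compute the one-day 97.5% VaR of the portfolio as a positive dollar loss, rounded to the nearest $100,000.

$10,100,000

σ_p² = 0.53²·4.45² + 0.47²·4.331² + 2·0.21·0.53·0.47·4.45·4.331 = 11.7224 (%²).
σ_p = √11.7224 = 3.424%.
At 97.5%, z = 1.960.
VaR = 1.960 × 3.424% = 6.711%; on $150,000,000 that is $10,066,500.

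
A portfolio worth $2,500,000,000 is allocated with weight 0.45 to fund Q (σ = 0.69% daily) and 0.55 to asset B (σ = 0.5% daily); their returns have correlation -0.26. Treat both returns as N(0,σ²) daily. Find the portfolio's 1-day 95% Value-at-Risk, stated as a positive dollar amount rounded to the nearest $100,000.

σ_p² = 0.45²·0.69² + 0.55²·0.5² + 2·-0.26·0.45·0.55·0.69·0.5 = 0.1276 (%²).
σ_p = √0.1276 = 0.357%.
At 95%, z = 1.645.
VaR = 1.645 × 0.357% = 0.587%; on $2,500,000,000 that is $14,675,000.

$14,700,000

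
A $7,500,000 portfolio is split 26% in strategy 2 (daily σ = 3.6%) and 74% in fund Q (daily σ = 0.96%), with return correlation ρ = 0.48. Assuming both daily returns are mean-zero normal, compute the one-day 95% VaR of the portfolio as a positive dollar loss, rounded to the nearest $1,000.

$175,000

σ_p² = 0.26²·3.6² + 0.74²·0.96² + 2·0.48·0.26·0.74·3.6·0.96 = 2.0191 (%²).
σ_p = √2.0191 = 1.421%.
At 95%, z = 1.645.
VaR = 1.645 × 1.421% = 2.338%; on $7,500,000 that is $175,350.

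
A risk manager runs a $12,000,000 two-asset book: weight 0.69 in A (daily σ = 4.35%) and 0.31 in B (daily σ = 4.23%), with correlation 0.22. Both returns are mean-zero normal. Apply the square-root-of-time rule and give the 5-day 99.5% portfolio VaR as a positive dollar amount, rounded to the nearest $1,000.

σ_p = √(0.69²·4.35² + 0.31²·4.23² + 2·0.22·0.69·0.31·4.35·4.23) = 3.530%.
σ_{5d} = 3.530% × √5 = 7.893%.
z(99.5%) = 2.576.
VaR = 2.576 × 7.893% = 20.332%; on $12,000,000 that is $2,439,840.

$2,440,000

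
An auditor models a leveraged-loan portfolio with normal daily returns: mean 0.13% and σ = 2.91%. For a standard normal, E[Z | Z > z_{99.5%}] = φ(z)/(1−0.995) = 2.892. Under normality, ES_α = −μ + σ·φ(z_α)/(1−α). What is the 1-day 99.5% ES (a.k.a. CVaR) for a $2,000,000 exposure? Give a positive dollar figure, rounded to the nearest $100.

ES = −(0.13%) + 2.91% × 2.892 = 8.286%.
On $2,000,000: 0.08286 × $2,000,000 = $165,720.

$165,700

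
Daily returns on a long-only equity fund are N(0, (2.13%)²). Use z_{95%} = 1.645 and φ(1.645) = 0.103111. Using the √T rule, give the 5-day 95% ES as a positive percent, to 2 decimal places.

9.82%

σ_{5d} = 2.13% × √5 = 4.763%.
ES multiplier = φ(z)/(1−α) = 0.103111/0.05 = 2.062.
ES = 4.763% × 2.062 = 9.821%.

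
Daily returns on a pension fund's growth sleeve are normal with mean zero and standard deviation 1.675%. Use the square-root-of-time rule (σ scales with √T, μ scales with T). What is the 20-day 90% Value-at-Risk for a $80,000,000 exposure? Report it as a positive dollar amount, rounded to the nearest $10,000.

$7,680,000

At 90%, z = 1.282.
σ_{20d} = 1.675% × √20 = 7.491%.
VaR = 1.282 × 7.491% = 9.603%.
On $80,000,000: 0.09603 × $80,000,000 = $7,682,400.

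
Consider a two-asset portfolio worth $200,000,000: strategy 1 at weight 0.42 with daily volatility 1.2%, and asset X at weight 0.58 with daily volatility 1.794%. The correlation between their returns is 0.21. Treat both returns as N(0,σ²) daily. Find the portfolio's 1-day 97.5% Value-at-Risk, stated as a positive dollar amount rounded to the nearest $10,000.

σ_p² = 0.42²·1.2² + 0.58²·1.794² + 2·0.21·0.42·0.58·1.2·1.794 = 1.5570 (%²).
σ_p = √1.5570 = 1.248%.
At 97.5%, z = 1.960.
VaR = 1.960 × 1.248% = 2.446%; on $200,000,000 that is $4,892,000.

$4,890,000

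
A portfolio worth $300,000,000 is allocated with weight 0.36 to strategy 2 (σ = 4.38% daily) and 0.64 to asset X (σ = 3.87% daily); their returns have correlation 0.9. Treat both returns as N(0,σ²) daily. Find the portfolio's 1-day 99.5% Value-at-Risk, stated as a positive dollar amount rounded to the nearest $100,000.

σ_p² = 0.36²·4.38² + 0.64²·3.87² + 2·0.9·0.36·0.64·4.38·3.87 = 15.6506 (%²).
σ_p = √15.6506 = 3.956%.
At 99.5%, z = 2.576.
VaR = 2.576 × 3.956% = 10.191%; on $300,000,000 that is $30,573,000.

$30,600,000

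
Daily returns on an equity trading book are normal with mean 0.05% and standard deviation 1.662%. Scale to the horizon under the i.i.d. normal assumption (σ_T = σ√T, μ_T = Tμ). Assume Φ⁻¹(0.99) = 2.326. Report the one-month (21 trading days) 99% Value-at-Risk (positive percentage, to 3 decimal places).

σ_{21d} = 1.662% × √21 = 7.616%; μ_{21d} = 21 × 0.05% = 1.050%.
VaR = −(1.050%) + 2.326 × 7.616% = 16.665%.

16.665%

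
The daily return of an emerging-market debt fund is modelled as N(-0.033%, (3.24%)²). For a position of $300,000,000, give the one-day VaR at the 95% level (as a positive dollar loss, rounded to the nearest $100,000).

At 95% one-sided, z = 1.645.
VaR = −μ + z·σ = −(-0.033%) + 1.645 × 3.24% = 5.363%.
On $300,000,000: 0.05363 × $300,000,000 = $16,089,000.

$16,100,000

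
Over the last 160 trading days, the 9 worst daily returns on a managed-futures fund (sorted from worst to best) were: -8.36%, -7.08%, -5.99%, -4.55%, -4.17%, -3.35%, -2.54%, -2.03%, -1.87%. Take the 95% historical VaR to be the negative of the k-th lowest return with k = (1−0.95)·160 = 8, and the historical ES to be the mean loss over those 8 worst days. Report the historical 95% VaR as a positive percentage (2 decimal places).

k = 8; the 8th lowest return is -2.03%, so VaR = 2.03%.

2.03%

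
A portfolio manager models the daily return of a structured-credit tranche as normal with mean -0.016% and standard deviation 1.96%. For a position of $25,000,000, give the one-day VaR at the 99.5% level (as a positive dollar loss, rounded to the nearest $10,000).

At 99.5% one-sided, z = 2.576.
VaR = −μ + z·σ = −(-0.016%) + 2.576 × 1.96% = 5.065%.
On $25,000,000: 0.05065 × $25,000,000 = $1,266,250.

$1,270,000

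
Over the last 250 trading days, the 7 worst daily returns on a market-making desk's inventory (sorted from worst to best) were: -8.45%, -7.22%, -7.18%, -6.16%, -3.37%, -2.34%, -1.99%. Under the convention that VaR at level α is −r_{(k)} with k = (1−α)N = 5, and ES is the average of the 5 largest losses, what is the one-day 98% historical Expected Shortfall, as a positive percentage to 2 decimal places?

The 5 worst returns sum to -32.38%.
ES = −(-32.38%) / 5 = 6.476% ≈ 6.48%.

6.48%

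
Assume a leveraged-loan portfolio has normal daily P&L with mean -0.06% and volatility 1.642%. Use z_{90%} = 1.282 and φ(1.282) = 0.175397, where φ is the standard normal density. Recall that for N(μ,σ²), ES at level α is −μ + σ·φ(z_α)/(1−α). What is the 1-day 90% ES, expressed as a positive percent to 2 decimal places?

Tail multiplier: φ(z)/(1−α) = 0.175397 / 0.1 = 1.754.
ES = −(-0.06%) + 1.642% × 1.754 = 2.940%.

2.94%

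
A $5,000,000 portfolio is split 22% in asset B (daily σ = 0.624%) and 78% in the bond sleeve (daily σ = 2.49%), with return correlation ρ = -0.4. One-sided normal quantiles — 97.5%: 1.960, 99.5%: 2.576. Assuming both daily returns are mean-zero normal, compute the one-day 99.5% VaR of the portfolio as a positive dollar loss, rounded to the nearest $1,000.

$244,000

σ_p² = 0.22²·0.624² + 0.78²·2.49² + 2·-0.4·0.22·0.78·0.624·2.49 = 3.5777 (%²).
σ_p = √3.5777 = 1.891%.
VaR = 2.576 × 1.891% = 4.871%; on $5,000,000 that is $243,550.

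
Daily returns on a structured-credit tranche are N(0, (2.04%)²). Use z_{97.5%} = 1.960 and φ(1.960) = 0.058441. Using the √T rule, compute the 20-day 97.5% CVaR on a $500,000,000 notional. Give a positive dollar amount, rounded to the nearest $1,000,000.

$107,000,000

σ_{20d} = 2.04% × √20 = 9.123%.
ES multiplier = φ(z)/(1−α) = 0.058441/0.025 = 2.338.
ES = 9.123% × 2.338 = 21.330%; on $500,000,000: $106,650,000.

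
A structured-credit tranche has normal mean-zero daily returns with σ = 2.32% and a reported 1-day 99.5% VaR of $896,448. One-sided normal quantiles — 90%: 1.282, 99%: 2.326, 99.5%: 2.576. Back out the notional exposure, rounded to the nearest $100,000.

$15,000,000

VaR as a fraction of value: z·σ = 2.576 × 2.32% = 5.97632%.
Position = $896,448 / 0.0597632 = $15,000,000.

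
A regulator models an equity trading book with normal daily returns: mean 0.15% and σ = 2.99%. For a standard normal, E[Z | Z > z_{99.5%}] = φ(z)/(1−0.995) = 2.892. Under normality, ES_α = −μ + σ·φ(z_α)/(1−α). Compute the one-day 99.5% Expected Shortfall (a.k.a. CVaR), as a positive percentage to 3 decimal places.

8.497%

ES = −(0.15%) + 2.99% × 2.892 = 8.497%.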